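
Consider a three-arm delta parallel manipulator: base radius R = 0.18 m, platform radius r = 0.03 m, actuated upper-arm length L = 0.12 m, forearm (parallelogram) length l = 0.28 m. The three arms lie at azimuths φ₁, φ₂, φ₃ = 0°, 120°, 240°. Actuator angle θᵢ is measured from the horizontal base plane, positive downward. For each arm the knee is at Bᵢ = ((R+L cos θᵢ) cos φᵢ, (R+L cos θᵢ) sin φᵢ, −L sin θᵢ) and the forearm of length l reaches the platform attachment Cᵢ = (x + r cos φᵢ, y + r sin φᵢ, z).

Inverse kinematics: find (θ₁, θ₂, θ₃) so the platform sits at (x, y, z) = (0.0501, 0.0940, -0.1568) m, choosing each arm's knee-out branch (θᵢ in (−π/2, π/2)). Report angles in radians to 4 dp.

θ₁ = 0.0874, θ₂ = 0.0000, θ₃ = 1.3962

arm 1 (φ=0.0°): x'=0.0501, y'=0.0940
  e−x'=0.0999;  (l²−L²−(e−x')²−y'²−z²)/2L = 0.0858
  √(A²+B²)=0.1859;  θ1 = -1.0035+1.0910 ≈ 0.0874
rotate P by −φ2: (0.0564, -0.0904, -0.1568)
  e−x'=0.0936;  (l²−L²−(e−x')²−y'²−z²)/2L = 0.0936
  γ=atan2(-0.1568,0.0936)=-1.0324;  ψ=arccos(0.5127)=1.0324;  θ2=γ+ψ≈0.0000
φ3=240.0° → target in arm frame (-0.1065, -0.0036)
  e−x'=0.2565;  (l²−L²−(e−x')²−y'²−z²)/2L = -0.1099
  √(A²+B²)=0.3006;  θ3 = -0.5488+1.9450 ≈ 1.3962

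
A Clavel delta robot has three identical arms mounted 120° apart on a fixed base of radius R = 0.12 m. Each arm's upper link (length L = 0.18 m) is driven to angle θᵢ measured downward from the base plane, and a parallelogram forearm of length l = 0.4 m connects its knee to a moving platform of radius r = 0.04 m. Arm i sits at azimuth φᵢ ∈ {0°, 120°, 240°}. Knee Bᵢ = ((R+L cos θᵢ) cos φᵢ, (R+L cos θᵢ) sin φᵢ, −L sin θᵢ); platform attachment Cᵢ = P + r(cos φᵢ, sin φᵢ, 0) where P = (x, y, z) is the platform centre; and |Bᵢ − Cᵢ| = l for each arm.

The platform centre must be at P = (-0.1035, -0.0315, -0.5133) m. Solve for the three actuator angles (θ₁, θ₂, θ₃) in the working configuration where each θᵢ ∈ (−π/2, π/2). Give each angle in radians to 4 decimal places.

arm 1 (φ=0.0°): x'=-0.1035, y'=-0.0315
  e−x'=0.1835;  (l²−L²−(e−x')²−y'²−z²)/2L = -0.4737
  √(A²+B²)=0.5451;  θ1 = -1.2275+2.6241 ≈ 1.3966
rotate P by −φ2: (0.0245, 0.1054, -0.5133)
  e−x'=0.0555;  (l²−L²−(e−x')²−y'²−z²)/2L = -0.4169
  √(A²+B²)=0.5163;  θ2 = -1.4630+2.5105 ≈ 1.0475
arm 3 (φ=240.0°): x'=0.0790, y'=-0.0739
  A cos θ + B sin θ = C:  0.0010·cos θ + -0.5133·sin θ = -0.3926
  γ=atan2(-0.5133,0.0010)=-1.5689;  ψ=arccos(-0.7649)=2.4416;  θ3=γ+ψ≈0.8727

θ₁ = 1.3966, θ₂ = 1.0475, θ₃ = 0.8727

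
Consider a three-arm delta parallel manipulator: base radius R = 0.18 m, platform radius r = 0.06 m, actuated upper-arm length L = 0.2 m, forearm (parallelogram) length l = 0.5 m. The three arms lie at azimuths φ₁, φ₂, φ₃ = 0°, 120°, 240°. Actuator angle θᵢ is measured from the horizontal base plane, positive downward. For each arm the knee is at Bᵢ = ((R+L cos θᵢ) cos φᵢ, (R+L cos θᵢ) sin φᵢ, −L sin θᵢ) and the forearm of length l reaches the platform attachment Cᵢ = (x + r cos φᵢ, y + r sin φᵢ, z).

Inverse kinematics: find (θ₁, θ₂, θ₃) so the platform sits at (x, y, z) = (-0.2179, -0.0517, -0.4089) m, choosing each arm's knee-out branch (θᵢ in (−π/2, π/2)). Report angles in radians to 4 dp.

φ1=0.0° → target in arm frame (-0.2179, -0.0517)
  A cos θ + B sin θ = C:  0.3379·cos θ + -0.4089·sin θ = -0.1851
  γ=atan2(-0.4089,0.3379)=-0.8802;  ψ=arccos(-0.3490)=1.9273;  θ1=γ+ψ≈1.0471
rotate P by −φ2: (0.0642, 0.2146, -0.4089)
  A=0.0558, B=-0.4089, C=(l²−L²−A²−y'²−z²)/(2L)=-0.0159
  γ=atan2(-0.4089,0.0558)=-1.4351;  ψ=arccos(-0.0385)=1.6093;  θ2=γ+ψ≈0.1742
φ3=240.0° → target in arm frame (0.1537, -0.1629)
  A=-0.0337, B=-0.4089, C=(l²−L²−A²−y'²−z²)/(2L)=0.0379
  γ=atan2(-0.4089,-0.0337)=-1.6531;  ψ=arccos(0.0923)=1.4784;  θ3=γ+ψ≈-0.1747

θ₁ = 1.0471, θ₂ = 0.1742, θ₃ = -0.1747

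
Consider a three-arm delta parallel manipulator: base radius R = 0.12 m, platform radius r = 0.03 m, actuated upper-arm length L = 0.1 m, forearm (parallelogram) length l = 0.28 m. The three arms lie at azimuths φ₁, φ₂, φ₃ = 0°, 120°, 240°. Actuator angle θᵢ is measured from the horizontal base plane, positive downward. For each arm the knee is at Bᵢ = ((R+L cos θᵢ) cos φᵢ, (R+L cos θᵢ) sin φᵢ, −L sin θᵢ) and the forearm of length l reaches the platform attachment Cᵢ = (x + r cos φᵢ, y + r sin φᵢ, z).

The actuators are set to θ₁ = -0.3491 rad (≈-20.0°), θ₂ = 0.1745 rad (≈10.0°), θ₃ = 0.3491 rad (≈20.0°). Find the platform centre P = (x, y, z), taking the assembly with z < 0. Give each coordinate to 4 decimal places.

(0.0444, 0.0124, -0.2082)

arm 1 at φ=0.0°: e+L cos θ1 = 0.1840;  centre 1 = (0.1840, 0.0000, 0.0342)
arm 2 at φ=120.0°: e+L cos θ2 = 0.1885;  centre 2 = (-0.0942, 0.1632, -0.0174)
φ3=240.0°: virtual centre (-0.0920, -0.1593, -0.0342), radius l
subtract pairs → two planes through P
linear system: -0.5564x+0.3265y = 0.0008−-0.1031z; -0.5519x+-0.3186y = 0.0000−-0.1368z
det = 0.3575;  x = -0.0007+-0.2169z,  y = 0.0013+-0.0537z
into |P−centre ₁|² = l²: 1.0499z² + 0.0116z + -0.0431 = 0;  Δ = 0.1812;  z = -0.2082 or 0.1972 → z<0 root = -0.2082
x = 0.0444, y = 0.0124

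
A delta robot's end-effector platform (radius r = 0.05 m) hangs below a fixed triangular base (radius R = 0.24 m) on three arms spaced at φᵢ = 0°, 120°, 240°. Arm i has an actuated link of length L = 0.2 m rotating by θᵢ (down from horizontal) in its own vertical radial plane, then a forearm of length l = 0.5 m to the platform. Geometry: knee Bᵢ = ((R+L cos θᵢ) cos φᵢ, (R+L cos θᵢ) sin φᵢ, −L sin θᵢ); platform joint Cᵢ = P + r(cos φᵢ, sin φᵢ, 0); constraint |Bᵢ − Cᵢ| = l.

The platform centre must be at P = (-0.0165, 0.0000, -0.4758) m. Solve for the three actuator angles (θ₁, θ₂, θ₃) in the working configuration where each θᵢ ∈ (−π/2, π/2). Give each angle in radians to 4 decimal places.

rotate P by −φ1: (-0.0165, 0.0000, -0.4758)
  A=0.2065, B=-0.4758, C=(l²−L²−A²−y'²−z²)/(2L)=-0.1476
  θ1 = atan2(B,A) + arccos(C/0.5187) = 0.6980
φ2=120.0° → target in arm frame (0.0082, 0.0143)
  e−x'=0.1817;  (l²−L²−(e−x')²−y'²−z²)/2L = -0.1241
  θ2 = atan2(B,A) + arccos(C/0.5093) = 0.6109
arm 3 (φ=240.0°): x'=0.0083, y'=-0.0143
  A cos θ + B sin θ = C:  0.1817·cos θ + -0.4758·sin θ = -0.1241
  θ3 = atan2(B,A) + arccos(C/0.5093) = 0.6109

θ₁ = 0.6980, θ₂ = 0.6109, θ₃ = 0.6109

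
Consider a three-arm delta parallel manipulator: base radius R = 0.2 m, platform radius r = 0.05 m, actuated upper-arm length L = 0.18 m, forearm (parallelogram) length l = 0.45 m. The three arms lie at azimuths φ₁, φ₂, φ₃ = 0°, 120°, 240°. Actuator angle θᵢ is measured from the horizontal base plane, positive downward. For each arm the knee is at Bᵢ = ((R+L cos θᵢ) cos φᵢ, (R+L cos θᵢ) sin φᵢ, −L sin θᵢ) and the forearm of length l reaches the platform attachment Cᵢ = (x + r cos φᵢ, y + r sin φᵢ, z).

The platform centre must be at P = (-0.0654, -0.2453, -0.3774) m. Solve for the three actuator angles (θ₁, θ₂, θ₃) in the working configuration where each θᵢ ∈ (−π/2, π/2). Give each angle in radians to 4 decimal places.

φ1=0.0° → target in arm frame (-0.0654, -0.2453)
  e−x'=0.2154;  (l²−L²−(e−x')²−y'²−z²)/2L = -0.2192
  γ=atan2(-0.3774,0.2154)=-1.0522;  ψ=arccos(-0.5044)=2.0994;  θ1=γ+ψ≈1.0473
rotate P by −φ2: (-0.1797, 0.1793, -0.3774)
  A=0.3297, B=-0.3774, C=(l²−L²−A²−y'²−z²)/(2L)=-0.3144
  θ2 = atan2(B,A) + arccos(C/0.5012) = 1.3964
rotate P by −φ3: (0.2451, 0.0660, -0.3774)
  A cos θ + B sin θ = C:  -0.0951·cos θ + -0.3774·sin θ = 0.0396
  θ3 = atan2(B,A) + arccos(C/0.3892) = -0.3489

θ₁ = 1.0473, θ₂ = 1.3964, θ₃ = -0.3489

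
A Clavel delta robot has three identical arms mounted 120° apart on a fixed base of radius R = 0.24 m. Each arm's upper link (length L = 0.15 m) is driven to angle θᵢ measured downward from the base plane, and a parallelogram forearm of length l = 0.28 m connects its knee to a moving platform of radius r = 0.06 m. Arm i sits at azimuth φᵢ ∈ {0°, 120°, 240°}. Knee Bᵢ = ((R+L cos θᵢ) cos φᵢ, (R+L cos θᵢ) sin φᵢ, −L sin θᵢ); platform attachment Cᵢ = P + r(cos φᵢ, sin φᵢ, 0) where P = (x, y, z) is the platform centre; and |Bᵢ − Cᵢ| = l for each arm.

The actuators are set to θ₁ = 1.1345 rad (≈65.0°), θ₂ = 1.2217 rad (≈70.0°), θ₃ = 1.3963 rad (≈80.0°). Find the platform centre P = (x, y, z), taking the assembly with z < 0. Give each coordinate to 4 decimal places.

(0.0204, 0.0181, -0.3043)

S1 = (0.2434·cos0.0°, 0.2434·sin0.0°, -0.1359) = (0.2434, 0.0000, -0.1359)
S2 = (0.2313·cos120.0°, 0.2313·sin120.0°, -0.1410) = (-0.1157, 0.2003, -0.1410)
S3 = (0.2060·cos240.0°, 0.2060·sin240.0°, -0.1477) = (-0.1030, -0.1784, -0.1477)
|S₂|²−|S₁|² = -0.0043;  |S₃|²−|S₁|² = -0.0134
[-0.7181 0.4006 -0.0100]·P = -0.0043;  [-0.6928 -0.3569 -0.0235]·P = -0.0134
det = 0.5338;  x = 0.0130+-0.0244z,  y = 0.0124+-0.0187z
quadratic in z: (1.0009)z²+(0.2827)z+(-0.0067)=0, √Δ=0.3266 → z ∈ {-0.3043, 0.0219}; z = -0.3043 (taking z<0)
x = 0.0204, y = 0.0181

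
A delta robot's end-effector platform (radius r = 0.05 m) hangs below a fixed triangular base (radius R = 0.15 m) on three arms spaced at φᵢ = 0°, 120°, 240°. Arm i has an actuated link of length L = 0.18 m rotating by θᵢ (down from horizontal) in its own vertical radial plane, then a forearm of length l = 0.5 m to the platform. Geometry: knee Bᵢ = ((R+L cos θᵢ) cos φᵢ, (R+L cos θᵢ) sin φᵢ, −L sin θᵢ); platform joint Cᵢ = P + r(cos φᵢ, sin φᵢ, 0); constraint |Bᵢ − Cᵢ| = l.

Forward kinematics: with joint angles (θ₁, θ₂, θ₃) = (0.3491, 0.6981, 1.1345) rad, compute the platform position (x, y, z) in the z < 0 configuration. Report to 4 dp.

(0.1352, 0.0994, -0.5329)

φ1=0.0°: virtual centre (0.2691, 0.0000, -0.0616), radius l
arm 2 at φ=120.0°: (R−r)+L cos θ2 = 0.2379;  S2 = (-0.1189, 0.2060, -0.1157)
arm 3 at φ=240.0°: (R−r)+L cos θ3 = 0.1761;  S3 = (-0.0880, -0.1525, -0.1631)
subtract pairs → two planes through P
[-0.7762 0.4120 -0.1083]·P = -0.0063;  [-0.7144 -0.3050 -0.2031]·P = -0.0186
det = 0.5310;  x = 0.0180+-0.2198z,  y = 0.0188+-0.1513z
sphere 1 gives Az²+Bz+C=0 with A=1.0712, B=0.2278, C=-0.1828;  B²−4AC=0.8352;  roots -0.5329, 0.3202;  negative root z = -0.5329
x = 0.1352, y = 0.0994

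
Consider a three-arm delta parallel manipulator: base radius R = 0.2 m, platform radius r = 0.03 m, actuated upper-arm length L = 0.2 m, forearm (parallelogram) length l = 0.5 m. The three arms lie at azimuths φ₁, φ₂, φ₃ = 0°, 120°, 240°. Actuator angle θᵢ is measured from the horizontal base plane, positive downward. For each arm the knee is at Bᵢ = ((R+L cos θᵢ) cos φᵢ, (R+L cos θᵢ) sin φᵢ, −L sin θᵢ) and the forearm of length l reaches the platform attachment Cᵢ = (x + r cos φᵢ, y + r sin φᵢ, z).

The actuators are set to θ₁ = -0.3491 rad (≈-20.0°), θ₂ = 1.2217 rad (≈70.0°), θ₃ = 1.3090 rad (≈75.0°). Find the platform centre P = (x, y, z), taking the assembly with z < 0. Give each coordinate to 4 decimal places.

(0.2789, 0.0185, -0.4250)

φ1=0.0°: virtual centre (0.3579, 0.0000, 0.0684), radius l
φ2=120.0°: virtual centre (-0.1192, 0.2065, -0.1879), radius l
arm 3 at φ=240.0°: e+L cos θ3 = 0.2218;  O3 = (-0.1109, -0.1921, -0.1932)
|O₂|²−|O₁|² = -0.0406;  |O₃|²−|O₁|² = -0.0463
[-0.9543 0.4129 -0.5127]·P = -0.0406;  [-0.9376 -0.3841 -0.5232]·P = -0.0463
Cramer: x(z) = 0.0461-0.5479z;  y(z) = 0.0081-0.0246z
sphere 1 gives Az²+Bz+C=0 with A=1.3008, B=0.2045, C=-0.1480;  B²−4AC=0.8119;  roots -0.4250, 0.2677;  negative root z = -0.4250
x = 0.2789, y = 0.0185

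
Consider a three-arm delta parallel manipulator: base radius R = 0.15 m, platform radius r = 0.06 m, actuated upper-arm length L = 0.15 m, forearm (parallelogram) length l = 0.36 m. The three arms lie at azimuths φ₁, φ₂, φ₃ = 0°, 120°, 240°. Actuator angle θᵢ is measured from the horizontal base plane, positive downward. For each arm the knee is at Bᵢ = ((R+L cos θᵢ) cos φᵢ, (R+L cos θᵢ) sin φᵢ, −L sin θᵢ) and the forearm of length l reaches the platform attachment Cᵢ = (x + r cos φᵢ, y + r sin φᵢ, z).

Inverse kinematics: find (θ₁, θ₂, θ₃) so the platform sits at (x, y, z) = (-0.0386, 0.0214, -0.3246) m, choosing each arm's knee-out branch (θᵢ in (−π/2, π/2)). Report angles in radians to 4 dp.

arm 1 (φ=0.0°): x'=-0.0386, y'=0.0214
  A cos θ + B sin θ = C:  0.1286·cos θ + -0.3246·sin θ = -0.0509
  θ1 = atan2(B,A) + arccos(C/0.3491) = 0.5234
φ2=120.0° → target in arm frame (0.0378, 0.0227)
  e−x'=0.0522;  (l²−L²−(e−x')²−y'²−z²)/2L = -0.0050
  √(A²+B²)=0.3288;  θ2 = -1.4114+1.5860 ≈ 0.1746
arm 3 (φ=240.0°): x'=0.0008, y'=-0.0441
  e−x'=0.0892;  (l²−L²−(e−x')²−y'²−z²)/2L = -0.0273
  γ=atan2(-0.3246,0.0892)=-1.3025;  ψ=arccos(-0.0809)=1.6518;  θ3=γ+ψ≈0.3493

θ₁ = 0.5234, θ₂ = 0.1746, θ₃ = 0.3493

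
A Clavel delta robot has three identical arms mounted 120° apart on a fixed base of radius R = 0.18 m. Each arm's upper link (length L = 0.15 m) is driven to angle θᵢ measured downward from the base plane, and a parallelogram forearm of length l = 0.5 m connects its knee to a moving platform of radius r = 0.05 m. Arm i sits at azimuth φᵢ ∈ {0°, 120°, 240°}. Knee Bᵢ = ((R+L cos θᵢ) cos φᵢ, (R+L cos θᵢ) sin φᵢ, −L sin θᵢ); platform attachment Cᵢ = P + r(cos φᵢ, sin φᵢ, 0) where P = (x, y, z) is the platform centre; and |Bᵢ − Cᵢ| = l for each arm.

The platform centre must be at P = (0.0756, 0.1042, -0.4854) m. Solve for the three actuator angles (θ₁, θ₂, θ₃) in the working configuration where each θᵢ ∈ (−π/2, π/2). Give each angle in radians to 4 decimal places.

θ₁ = 0.2618, θ₂ = 0.3491, θ₃ = 0.9599

arm 1 (φ=0.0°): x'=0.0756, y'=0.1042
  A cos θ + B sin θ = C:  0.0544·cos θ + -0.4854·sin θ = -0.0731
  √(A²+B²)=0.4884;  θ1 = -1.4592+1.7210 ≈ 0.2618
arm 2 (φ=120.0°): x'=0.0524, y'=-0.1176
  A=0.0776, B=-0.4854, C=(l²−L²−A²−y'²−z²)/(2L)=-0.0932
  √(A²+B²)=0.4916;  θ2 = -1.4123+1.7615 ≈ 0.3491
φ3=240.0° → target in arm frame (-0.1280, 0.0134)
  e−x'=0.2580;  (l²−L²−(e−x')²−y'²−z²)/2L = -0.2496
  θ3 = atan2(B,A) + arccos(C/0.5497) = 0.9599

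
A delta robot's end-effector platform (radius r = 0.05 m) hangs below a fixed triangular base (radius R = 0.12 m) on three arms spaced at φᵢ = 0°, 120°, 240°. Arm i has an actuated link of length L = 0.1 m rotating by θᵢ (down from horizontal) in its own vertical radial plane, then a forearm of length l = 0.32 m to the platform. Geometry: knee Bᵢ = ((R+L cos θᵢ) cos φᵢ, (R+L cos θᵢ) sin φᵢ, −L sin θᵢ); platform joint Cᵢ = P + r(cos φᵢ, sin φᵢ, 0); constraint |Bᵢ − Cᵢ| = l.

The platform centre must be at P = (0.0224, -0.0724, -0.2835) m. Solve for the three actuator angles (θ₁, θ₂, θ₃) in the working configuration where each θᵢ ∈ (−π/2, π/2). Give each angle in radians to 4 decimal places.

arm 1 (φ=0.0°): x'=0.0224, y'=-0.0724
  A cos θ + B sin θ = C:  0.0476·cos θ + -0.2835·sin θ = 0.0226
  √(A²+B²)=0.2875;  θ1 = -1.4044+1.4921 ≈ 0.0876
φ2=120.0° → target in arm frame (-0.0739, 0.0168)
  e−x'=0.1439;  (l²−L²−(e−x')²−y'²−z²)/2L = -0.0448
  θ2 = atan2(B,A) + arccos(C/0.3179) = 0.6111
rotate P by −φ3: (0.0515, 0.0556, -0.2835)
  A=0.0185, B=-0.2835, C=(l²−L²−A²−y'²−z²)/(2L)=0.0430
  √(A²+B²)=0.2841;  θ3 = -1.5056+1.4190 ≈ -0.0867

θ₁ = 0.0876, θ₂ = 0.6111, θ₃ = -0.0867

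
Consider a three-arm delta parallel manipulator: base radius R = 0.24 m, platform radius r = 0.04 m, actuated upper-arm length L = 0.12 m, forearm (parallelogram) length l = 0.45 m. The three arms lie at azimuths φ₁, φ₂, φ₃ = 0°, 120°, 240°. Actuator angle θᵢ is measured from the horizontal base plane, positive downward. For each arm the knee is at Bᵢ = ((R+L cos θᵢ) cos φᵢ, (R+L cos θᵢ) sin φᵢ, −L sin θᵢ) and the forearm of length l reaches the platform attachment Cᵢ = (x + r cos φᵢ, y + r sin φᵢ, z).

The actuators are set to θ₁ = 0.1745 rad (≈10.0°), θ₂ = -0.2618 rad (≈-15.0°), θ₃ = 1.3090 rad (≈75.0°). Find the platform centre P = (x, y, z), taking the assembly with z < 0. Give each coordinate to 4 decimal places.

(0.0482, 0.1484, -0.3488)

φ1=0.0°: virtual centre (0.3182, 0.0000, -0.0208), radius l
φ2=120.0°: virtual centre (-0.1580, 0.2736, 0.0311), radius l
arm 3 at φ=240.0°: (R−r)+L cos θ3 = 0.2311;  centre 3 = (-0.1155, -0.2001, -0.1159)
subtract pairs → two planes through P
plane₁₂: -0.9523x+0.5472y+0.1038z = -0.0009
Cramer: x(z) = 0.0227-0.0731z;  y(z) = 0.0379-0.3168z
into |P−centre ₁|² = l²: 1.1057z² + 0.0608z + -0.1133 = 0;  Δ = 0.5049;  z = -0.3488 or 0.2938 → z<0 root = -0.3488
x = 0.0482, y = 0.1484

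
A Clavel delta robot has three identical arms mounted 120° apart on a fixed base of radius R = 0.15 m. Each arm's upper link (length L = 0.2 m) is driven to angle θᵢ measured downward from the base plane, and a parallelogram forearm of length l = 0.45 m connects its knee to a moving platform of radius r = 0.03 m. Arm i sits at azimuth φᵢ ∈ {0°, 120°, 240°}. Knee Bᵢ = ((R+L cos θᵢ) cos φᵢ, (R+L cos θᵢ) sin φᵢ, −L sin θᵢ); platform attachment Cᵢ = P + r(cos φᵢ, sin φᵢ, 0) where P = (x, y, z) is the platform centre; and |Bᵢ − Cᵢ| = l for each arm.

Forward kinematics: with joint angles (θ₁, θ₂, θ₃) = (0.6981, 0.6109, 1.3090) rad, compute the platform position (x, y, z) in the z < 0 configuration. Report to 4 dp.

S1 = (0.2732·cos0.0°, 0.2732·sin0.0°, -0.1286) = (0.2732, 0.0000, -0.1286)
φ2=120.0°: virtual centre (-0.1419, 0.2458, -0.1147), radius l
φ3=240.0°: virtual centre (-0.0859, -0.1488, -0.1932), radius l
subtract pairs → two planes through P
plane₁₂: -0.8303x+0.4916y+0.0277z = 0.0025
det = 0.6001;  x = 0.0187+-0.0922z,  y = 0.0367+-0.2120z
sphere 1 gives Az²+Bz+C=0 with A=1.0534, B=0.2885, C=-0.1198;  B²−4AC=0.5882;  roots -0.5009, 0.2271;  negative root z = -0.5009
x = 0.0649, y = 0.1429

(0.0649, 0.1429, -0.5009)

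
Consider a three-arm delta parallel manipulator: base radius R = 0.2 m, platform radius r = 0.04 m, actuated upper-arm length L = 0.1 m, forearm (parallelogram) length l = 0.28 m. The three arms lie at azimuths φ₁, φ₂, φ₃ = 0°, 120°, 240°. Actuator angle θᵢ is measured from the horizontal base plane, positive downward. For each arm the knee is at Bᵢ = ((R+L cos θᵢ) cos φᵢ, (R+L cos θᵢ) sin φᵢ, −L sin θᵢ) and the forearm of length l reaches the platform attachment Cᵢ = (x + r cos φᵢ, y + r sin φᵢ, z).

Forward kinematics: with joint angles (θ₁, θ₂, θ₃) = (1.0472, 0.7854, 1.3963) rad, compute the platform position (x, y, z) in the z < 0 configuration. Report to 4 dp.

(0.0047, 0.0458, -0.2714)

O1 = (0.2100·cos0.0°, 0.2100·sin0.0°, -0.0866) = (0.2100, 0.0000, -0.0866)
φ2=120.0°: virtual centre (-0.1154, 0.1998, -0.0707), radius l
O3 = (0.1774·cos240.0°, 0.1774·sin240.0°, -0.0985) = (-0.0887, -0.1536, -0.0985)
eliminate P² terms by subtracting sphere 1 from 2 and 3
[-0.6507 0.3996 0.0318]·P = 0.0066;  [-0.5974 -0.3072 -0.0238]·P = -0.0104
det = 0.4386;  x = 0.0049+0.0006z,  y = 0.0245+-0.0785z
quadratic in z: (1.0062)z²+(0.1691)z+(-0.0282)=0, √Δ=0.3771 → z ∈ {-0.2714, 0.1033}; z = -0.2714 (taking z<0)
x = 0.0047, y = 0.0458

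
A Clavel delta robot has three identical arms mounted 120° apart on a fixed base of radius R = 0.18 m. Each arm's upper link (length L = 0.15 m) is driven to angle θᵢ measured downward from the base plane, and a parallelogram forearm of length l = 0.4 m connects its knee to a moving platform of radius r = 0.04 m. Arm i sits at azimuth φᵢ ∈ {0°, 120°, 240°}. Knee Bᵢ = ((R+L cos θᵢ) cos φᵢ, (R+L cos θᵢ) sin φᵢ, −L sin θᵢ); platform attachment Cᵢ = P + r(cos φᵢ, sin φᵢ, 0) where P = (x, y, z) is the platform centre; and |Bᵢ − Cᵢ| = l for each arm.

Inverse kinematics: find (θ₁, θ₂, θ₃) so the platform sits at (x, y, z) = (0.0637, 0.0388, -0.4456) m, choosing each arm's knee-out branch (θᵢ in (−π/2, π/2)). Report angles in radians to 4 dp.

θ₁ = 0.6981, θ₂ = 0.9601, θ₃ = 1.2218

rotate P by −φ1: (0.0637, 0.0388, -0.4456)
  A cos θ + B sin θ = C:  0.0763·cos θ + -0.4456·sin θ = -0.2280
  √(A²+B²)=0.4521;  θ1 = -1.4012+2.0993 ≈ 0.6981
arm 2 (φ=120.0°): x'=0.0018, y'=-0.0746
  A=0.1382, B=-0.4456, C=(l²−L²−A²−y'²−z²)/(2L)=-0.2858
  θ2 = atan2(B,A) + arccos(C/0.4666) = 0.9601
arm 3 (φ=240.0°): x'=-0.0655, y'=0.0358
  A=0.2055, B=-0.4456, C=(l²−L²−A²−y'²−z²)/(2L)=-0.3485
  θ3 = atan2(B,A) + arccos(C/0.4907) = 1.2218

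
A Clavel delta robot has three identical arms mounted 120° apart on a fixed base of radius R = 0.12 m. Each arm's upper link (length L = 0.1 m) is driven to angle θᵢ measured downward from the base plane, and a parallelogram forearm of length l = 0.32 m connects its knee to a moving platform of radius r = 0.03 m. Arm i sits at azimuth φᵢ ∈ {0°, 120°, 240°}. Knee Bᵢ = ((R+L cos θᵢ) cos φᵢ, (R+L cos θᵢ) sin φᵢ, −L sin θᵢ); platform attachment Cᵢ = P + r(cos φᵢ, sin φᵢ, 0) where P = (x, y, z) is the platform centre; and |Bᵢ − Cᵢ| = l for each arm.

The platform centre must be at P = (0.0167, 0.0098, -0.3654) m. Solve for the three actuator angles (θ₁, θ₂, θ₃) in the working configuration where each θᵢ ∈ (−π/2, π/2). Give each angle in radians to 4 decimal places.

θ₁ = 0.8731, θ₂ = 0.9602, θ₃ = 1.0475

rotate P by −φ1: (0.0167, 0.0098, -0.3654)
  A cos θ + B sin θ = C:  0.0733·cos θ + -0.3654·sin θ = -0.2329
  θ1 = atan2(B,A) + arccos(C/0.3727) = 0.8731
arm 2 (φ=120.0°): x'=0.0001, y'=-0.0194
  A cos θ + B sin θ = C:  0.0899·cos θ + -0.3654·sin θ = -0.2478
  γ=atan2(-0.3654,0.0899)=-1.3297;  ψ=arccos(-0.6586)=2.2898;  θ2=γ+ψ≈0.9602
rotate P by −φ3: (-0.0168, 0.0096, -0.3654)
  e−x'=0.1068;  (l²−L²−(e−x')²−y'²−z²)/2L = -0.2631
  θ3 = atan2(B,A) + arccos(C/0.3807) = 1.0475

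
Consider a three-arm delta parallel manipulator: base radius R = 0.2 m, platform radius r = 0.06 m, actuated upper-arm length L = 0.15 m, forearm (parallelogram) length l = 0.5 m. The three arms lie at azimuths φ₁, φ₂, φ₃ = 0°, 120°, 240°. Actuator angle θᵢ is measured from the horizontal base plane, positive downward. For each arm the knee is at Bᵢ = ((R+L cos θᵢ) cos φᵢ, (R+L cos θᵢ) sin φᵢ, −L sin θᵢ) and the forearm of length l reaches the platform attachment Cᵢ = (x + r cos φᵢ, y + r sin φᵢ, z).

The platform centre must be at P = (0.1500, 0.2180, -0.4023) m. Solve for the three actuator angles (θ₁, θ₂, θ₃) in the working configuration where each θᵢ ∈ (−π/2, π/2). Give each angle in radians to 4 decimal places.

arm 1 (φ=0.0°): x'=0.1500, y'=0.2180
  A cos θ + B sin θ = C:  -0.0100·cos θ + -0.4023·sin θ = 0.0601
  γ=atan2(-0.4023,-0.0100)=-1.5956;  ψ=arccos(0.1494)=1.4209;  θ1=γ+ψ≈-0.1748
φ2=120.0° → target in arm frame (0.1138, -0.2389)
  e−x'=0.0262;  (l²−L²−(e−x')²−y'²−z²)/2L = 0.0263
  γ=atan2(-0.4023,0.0262)=-1.5057;  ψ=arccos(0.0653)=1.5055;  θ2=γ+ψ≈-0.0003
φ3=240.0° → target in arm frame (-0.2638, 0.0209)
  A=0.4038, B=-0.4023, C=(l²−L²−A²−y'²−z²)/(2L)=-0.3261
  √(A²+B²)=0.5700;  θ3 = -0.7835+2.1799 ≈ 1.3963

θ₁ = -0.1748, θ₂ = -0.0003, θ₃ = 1.3963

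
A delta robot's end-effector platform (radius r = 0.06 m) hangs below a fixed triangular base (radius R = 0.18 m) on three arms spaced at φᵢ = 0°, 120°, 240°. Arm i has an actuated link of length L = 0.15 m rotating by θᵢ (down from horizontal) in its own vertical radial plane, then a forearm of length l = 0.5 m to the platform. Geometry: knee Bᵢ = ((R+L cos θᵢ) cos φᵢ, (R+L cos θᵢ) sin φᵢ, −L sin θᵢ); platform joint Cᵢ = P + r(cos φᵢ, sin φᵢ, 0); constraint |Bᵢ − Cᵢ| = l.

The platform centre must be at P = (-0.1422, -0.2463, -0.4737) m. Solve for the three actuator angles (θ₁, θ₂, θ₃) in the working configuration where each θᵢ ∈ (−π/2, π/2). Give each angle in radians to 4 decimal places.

arm 1 (φ=0.0°): x'=-0.1422, y'=-0.2463
  A cos θ + B sin θ = C:  0.2622·cos θ + -0.4737·sin θ = -0.4210
  √(A²+B²)=0.5414;  θ1 = -1.0653+2.4616 ≈ 1.3964
rotate P by −φ2: (-0.1422, 0.2463, -0.4737)
  A=0.2622, B=-0.4737, C=(l²−L²−A²−y'²−z²)/(2L)=-0.4210
  θ2 = atan2(B,A) + arccos(C/0.5414) = 1.3964
φ3=240.0° → target in arm frame (0.2844, 0.0000)
  e−x'=-0.1644;  (l²−L²−(e−x')²−y'²−z²)/2L = -0.0797
  √(A²+B²)=0.5014;  θ3 = -1.9048+1.7305 ≈ -0.1744

θ₁ = 1.3964, θ₂ = 1.3964, θ₃ = -0.1744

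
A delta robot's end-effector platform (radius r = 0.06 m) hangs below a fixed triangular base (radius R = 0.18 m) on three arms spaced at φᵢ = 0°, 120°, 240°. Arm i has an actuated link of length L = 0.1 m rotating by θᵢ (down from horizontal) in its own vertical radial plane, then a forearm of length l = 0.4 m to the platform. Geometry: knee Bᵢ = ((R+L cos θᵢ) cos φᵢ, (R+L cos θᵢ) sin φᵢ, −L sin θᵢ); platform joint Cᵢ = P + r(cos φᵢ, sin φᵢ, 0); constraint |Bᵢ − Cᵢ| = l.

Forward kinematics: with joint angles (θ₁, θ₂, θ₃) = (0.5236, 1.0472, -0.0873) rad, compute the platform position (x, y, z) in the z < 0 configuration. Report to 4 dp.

(-0.0002, -0.1221, -0.3699)

φ1=0.0°: virtual centre (0.2066, 0.0000, -0.0500), radius l
φ2=120.0°: virtual centre (-0.0850, 0.1472, -0.0866), radius l
φ3=240.0°: virtual centre (-0.1098, -0.1902, 0.0087), radius l
|centre ₂|²−|centre ₁|² = -0.0088;  |centre ₃|²−|centre ₁|² = 0.0031
[-0.5832 0.2944 -0.0732]·P = -0.0088;  [-0.6328 -0.3804 0.1174]·P = 0.0031
det = 0.4082;  x = 0.0059+0.0165z,  y = -0.0181+0.2813z
sphere 1 gives Az²+Bz+C=0 with A=1.0794, B=0.0832, C=-0.1169;  B²−4AC=0.5117;  roots -0.3699, 0.2928;  negative root z = -0.3699
x = -0.0002, y = -0.1221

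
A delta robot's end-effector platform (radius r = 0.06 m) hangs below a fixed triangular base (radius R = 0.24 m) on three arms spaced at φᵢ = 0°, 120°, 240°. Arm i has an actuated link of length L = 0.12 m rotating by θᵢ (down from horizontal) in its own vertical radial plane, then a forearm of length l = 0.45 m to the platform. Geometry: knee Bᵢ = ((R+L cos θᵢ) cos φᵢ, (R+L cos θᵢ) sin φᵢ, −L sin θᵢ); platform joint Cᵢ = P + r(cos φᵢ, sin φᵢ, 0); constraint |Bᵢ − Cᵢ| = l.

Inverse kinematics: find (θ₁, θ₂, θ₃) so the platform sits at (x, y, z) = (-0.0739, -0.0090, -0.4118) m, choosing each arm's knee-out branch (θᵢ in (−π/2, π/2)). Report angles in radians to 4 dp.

arm 1 (φ=0.0°): x'=-0.0739, y'=-0.0090
  A cos θ + B sin θ = C:  0.2539·cos θ + -0.4118·sin θ = -0.1918
  θ1 = atan2(B,A) + arccos(C/0.4838) = 0.9601
arm 2 (φ=120.0°): x'=0.0292, y'=0.0685
  e−x'=0.1508;  (l²−L²−(e−x')²−y'²−z²)/2L = -0.0372
  θ2 = atan2(B,A) + arccos(C/0.4386) = 0.4360
arm 3 (φ=240.0°): x'=0.0447, y'=-0.0595
  e−x'=0.1353;  (l²−L²−(e−x')²−y'²−z²)/2L = -0.0138
  γ=atan2(-0.4118,0.1353)=-1.2534;  ψ=arccos(-0.0319)=1.6027;  θ3=γ+ψ≈0.3492

θ₁ = 0.9601, θ₂ = 0.4360, θ₃ = 0.3492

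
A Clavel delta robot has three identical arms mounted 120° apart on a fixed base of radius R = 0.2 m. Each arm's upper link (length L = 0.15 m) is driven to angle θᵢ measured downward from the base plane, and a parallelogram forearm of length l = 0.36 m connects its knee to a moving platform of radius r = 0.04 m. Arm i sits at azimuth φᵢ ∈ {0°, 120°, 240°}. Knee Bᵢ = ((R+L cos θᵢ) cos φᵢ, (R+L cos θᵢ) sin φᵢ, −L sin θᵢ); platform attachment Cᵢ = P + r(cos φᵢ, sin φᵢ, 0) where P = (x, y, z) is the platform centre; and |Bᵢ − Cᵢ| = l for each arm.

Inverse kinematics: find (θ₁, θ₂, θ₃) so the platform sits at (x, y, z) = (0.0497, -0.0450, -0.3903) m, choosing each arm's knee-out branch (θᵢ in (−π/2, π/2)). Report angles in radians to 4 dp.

θ₁ = 0.7857, θ₂ = 1.3093, θ₃ = 0.9599

arm 1 (φ=0.0°): x'=0.0497, y'=-0.0450
  e−x'=0.1103;  (l²−L²−(e−x')²−y'²−z²)/2L = -0.1981
  √(A²+B²)=0.4056;  θ1 = -1.2954+2.0810 ≈ 0.7857
arm 2 (φ=120.0°): x'=-0.0638, y'=-0.0205
  A cos θ + B sin θ = C:  0.2238·cos θ + -0.3903·sin θ = -0.3192
  θ2 = atan2(B,A) + arccos(C/0.4499) = 1.3093
rotate P by −φ3: (0.0141, 0.0655, -0.3903)
  A=0.1459, B=-0.3903, C=(l²−L²−A²−y'²−z²)/(2L)=-0.2360
  √(A²+B²)=0.4167;  θ3 = -1.2131+2.1730 ≈ 0.9599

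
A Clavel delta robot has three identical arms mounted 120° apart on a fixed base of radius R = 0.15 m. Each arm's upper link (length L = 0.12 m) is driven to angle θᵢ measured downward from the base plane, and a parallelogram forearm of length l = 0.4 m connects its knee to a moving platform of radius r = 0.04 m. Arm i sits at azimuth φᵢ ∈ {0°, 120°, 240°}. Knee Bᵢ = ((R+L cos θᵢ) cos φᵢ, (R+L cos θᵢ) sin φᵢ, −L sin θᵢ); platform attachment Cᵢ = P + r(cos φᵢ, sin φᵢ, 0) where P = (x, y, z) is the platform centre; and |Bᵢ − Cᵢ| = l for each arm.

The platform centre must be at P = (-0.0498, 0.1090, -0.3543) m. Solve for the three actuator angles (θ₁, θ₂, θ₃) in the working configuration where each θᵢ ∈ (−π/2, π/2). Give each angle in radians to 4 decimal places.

arm 1 (φ=0.0°): x'=-0.0498, y'=0.1090
  A cos θ + B sin θ = C:  0.1598·cos θ + -0.3543·sin θ = -0.0723
  θ1 = atan2(B,A) + arccos(C/0.3887) = 0.6107
arm 2 (φ=120.0°): x'=0.1193, y'=-0.0114
  e−x'=-0.0093;  (l²−L²−(e−x')²−y'²−z²)/2L = 0.0827
  θ2 = atan2(B,A) + arccos(C/0.3544) = -0.2618
φ3=240.0° → target in arm frame (-0.0695, -0.0976)
  A cos θ + B sin θ = C:  0.1795·cos θ + -0.3543·sin θ = -0.0903
  θ3 = atan2(B,A) + arccos(C/0.3972) = 0.6984

θ₁ = 0.6107, θ₂ = -0.2618, θ₃ = 0.6984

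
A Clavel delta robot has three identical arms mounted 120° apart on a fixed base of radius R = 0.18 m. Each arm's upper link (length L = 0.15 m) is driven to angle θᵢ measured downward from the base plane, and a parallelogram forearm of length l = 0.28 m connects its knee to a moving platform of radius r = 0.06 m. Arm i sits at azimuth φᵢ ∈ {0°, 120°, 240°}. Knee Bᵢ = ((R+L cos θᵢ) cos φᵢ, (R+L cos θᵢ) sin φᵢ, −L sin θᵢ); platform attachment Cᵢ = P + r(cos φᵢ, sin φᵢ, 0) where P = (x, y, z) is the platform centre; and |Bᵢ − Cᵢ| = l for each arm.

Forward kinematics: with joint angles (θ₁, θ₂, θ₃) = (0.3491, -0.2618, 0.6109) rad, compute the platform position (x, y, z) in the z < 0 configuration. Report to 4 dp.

O1 = (0.2610·cos0.0°, 0.2610·sin0.0°, -0.0513) = (0.2610, 0.0000, -0.0513)
O2 = (0.2649·cos120.0°, 0.2649·sin120.0°, 0.0388) = (-0.1324, 0.2294, 0.0388)
arm 3 at φ=240.0°: (R−r)+L cos θ3 = 0.2429;  O3 = (-0.1214, -0.2103, -0.0860)
subtract pairs → two planes through P
[-0.7868 0.4588 0.1803]·P = 0.0009;  [-0.7648 -0.4207 -0.0695]·P = -0.0043
Cramer: x(z) = 0.0023+0.0645z;  y(z) = 0.0061-0.2823z
sphere 1 gives Az²+Bz+C=0 with A=1.0839, B=0.0658, C=-0.0088;  B²−4AC=0.0427;  roots -0.1257, 0.0650;  negative root z = -0.1257
x = -0.0058, y = 0.0416

(-0.0058, 0.0416, -0.1257)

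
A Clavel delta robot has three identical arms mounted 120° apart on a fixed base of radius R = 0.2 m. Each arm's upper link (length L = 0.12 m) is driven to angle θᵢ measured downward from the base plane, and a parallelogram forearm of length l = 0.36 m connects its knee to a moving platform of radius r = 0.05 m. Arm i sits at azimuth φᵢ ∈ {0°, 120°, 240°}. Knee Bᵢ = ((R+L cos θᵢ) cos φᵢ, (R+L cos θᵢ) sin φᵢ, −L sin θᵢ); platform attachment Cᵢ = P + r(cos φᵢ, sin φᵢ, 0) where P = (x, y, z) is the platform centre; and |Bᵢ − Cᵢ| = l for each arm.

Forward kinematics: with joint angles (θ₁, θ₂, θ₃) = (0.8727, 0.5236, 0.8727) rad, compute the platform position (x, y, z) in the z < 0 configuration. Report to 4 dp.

(-0.0207, 0.0358, -0.3506)

arm 1 at φ=0.0°: e+L cos θ1 = 0.2271;  centre 1 = (0.2271, 0.0000, -0.0919)
centre 2 = (0.2539·cos120.0°, 0.2539·sin120.0°, -0.0600) = (-0.1270, 0.2199, -0.0600)
φ3=240.0°: virtual centre (-0.1136, -0.1967, -0.0919), radius l
eliminate P² terms by subtracting sphere 1 from 2 and 3
[-0.7082 0.4398 0.0639]·P = 0.0080;  [-0.6814 -0.3934 0.0000]·P = 0.0000
Cramer: x(z) = -0.0055+0.0434z;  y(z) = 0.0095-0.0752z
quadratic in z: (1.0075)z²+(0.1622)z+(-0.0670)=0, √Δ=0.5442 → z ∈ {-0.3506, 0.1896}; z = -0.3506 (taking z<0)
x = -0.0207, y = 0.0358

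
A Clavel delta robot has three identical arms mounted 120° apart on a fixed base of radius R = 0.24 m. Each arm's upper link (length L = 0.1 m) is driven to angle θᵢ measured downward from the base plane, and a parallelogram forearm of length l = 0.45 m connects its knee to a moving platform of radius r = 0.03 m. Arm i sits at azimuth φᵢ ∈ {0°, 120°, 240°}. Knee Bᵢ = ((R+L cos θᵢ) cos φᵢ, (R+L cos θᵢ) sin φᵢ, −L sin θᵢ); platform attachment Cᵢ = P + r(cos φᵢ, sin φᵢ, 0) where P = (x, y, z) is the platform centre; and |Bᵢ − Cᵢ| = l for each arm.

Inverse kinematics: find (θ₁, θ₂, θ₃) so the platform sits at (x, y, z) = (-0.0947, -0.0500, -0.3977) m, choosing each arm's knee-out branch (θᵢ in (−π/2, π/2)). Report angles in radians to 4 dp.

arm 1 (φ=0.0°): x'=-0.0947, y'=-0.0500
  A=0.3047, B=-0.3977, C=(l²−L²−A²−y'²−z²)/(2L)=-0.3050
  √(A²+B²)=0.5010;  θ1 = -0.9170+2.2254 ≈ 1.3084
arm 2 (φ=120.0°): x'=0.0040, y'=0.1070
  A cos θ + B sin θ = C:  0.2060·cos θ + -0.3977·sin θ = -0.0977
  √(A²+B²)=0.4479;  θ2 = -1.0930+1.7906 ≈ 0.6977
arm 3 (φ=240.0°): x'=0.0907, y'=-0.0570
  A cos θ + B sin θ = C:  0.1193·cos θ + -0.3977·sin θ = 0.0842
  θ3 = atan2(B,A) + arccos(C/0.4152) = 0.0873

θ₁ = 1.3084, θ₂ = 0.6977, θ₃ = 0.0873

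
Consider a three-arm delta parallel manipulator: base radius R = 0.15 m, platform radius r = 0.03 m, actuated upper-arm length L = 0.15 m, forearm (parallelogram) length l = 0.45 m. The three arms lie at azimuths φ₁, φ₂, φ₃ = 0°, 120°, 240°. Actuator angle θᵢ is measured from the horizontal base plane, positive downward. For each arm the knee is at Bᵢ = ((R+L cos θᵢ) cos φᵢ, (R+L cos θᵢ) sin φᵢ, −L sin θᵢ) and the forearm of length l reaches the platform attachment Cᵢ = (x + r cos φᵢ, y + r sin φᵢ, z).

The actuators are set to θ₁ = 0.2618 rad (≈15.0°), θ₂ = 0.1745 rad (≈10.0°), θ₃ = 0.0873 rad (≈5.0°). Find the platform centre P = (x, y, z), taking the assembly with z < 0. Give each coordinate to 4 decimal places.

arm 1 at φ=0.0°: (R−r)+L cos θ1 = 0.2649;  O1 = (0.2649, 0.0000, -0.0388)
O2 = (0.2677·cos120.0°, 0.2677·sin120.0°, -0.0260) = (-0.1339, 0.2319, -0.0260)
arm 3 at φ=240.0°: (R−r)+L cos θ3 = 0.2694;  O3 = (-0.1347, -0.2333, -0.0131)
subtract pairs → two planes through P
linear system: -0.7975x+0.4637y = 0.0007−0.0256z; -0.7992x+-0.4667y = 0.0011−0.0515z
det = 0.7428;  x = -0.0011+0.0482z,  y = -0.0004+0.0278z
into |P−O₁|² = l²: 1.0031z² + 0.0520z + -0.1302 = 0;  Δ = 0.5253;  z = -0.3872 or 0.3354 → z<0 root = -0.3872
x = -0.0198, y = -0.0112

(-0.0198, -0.0112, -0.3872)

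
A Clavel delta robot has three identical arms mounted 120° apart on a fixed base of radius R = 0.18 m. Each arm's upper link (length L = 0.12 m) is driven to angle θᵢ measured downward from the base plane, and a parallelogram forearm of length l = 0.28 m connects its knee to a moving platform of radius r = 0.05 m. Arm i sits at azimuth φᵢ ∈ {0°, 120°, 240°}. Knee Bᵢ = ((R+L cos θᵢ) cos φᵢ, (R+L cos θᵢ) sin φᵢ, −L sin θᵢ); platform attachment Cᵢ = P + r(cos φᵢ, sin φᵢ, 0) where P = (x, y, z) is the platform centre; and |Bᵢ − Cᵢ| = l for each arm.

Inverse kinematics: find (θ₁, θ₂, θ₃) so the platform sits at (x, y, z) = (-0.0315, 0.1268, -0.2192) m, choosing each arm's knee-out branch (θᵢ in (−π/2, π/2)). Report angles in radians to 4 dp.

θ₁ = 1.0477, θ₂ = -0.2614, θ₃ = 1.3963

arm 1 (φ=0.0°): x'=-0.0315, y'=0.1268
  A cos θ + B sin θ = C:  0.1615·cos θ + -0.2192·sin θ = -0.1092
  θ1 = atan2(B,A) + arccos(C/0.2723) = 1.0477
rotate P by −φ2: (0.1256, -0.0361, -0.2192)
  e−x'=0.0044;  (l²−L²−(e−x')²−y'²−z²)/2L = 0.0609
  γ=atan2(-0.2192,0.0044)=-1.5506;  ψ=arccos(0.2780)=1.2891;  θ2=γ+ψ≈-0.2614
φ3=240.0° → target in arm frame (-0.0941, -0.0907)
  A cos θ + B sin θ = C:  0.2241·cos θ + -0.2192·sin θ = -0.1770
  √(A²+B²)=0.3135;  θ3 = -0.7744+2.1708 ≈ 1.3963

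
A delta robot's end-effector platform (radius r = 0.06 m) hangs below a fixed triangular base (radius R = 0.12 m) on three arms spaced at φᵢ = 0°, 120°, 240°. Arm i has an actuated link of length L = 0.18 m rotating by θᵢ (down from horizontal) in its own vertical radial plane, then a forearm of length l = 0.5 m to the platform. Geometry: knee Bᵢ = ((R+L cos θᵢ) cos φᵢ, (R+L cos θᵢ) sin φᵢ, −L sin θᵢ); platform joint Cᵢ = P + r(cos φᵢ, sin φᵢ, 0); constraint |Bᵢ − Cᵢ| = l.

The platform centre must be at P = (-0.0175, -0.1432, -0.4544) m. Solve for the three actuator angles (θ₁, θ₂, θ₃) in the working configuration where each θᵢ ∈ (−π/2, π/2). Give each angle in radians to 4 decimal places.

φ1=0.0° → target in arm frame (-0.0175, -0.1432)
  A=0.0775, B=-0.4544, C=(l²−L²−A²−y'²−z²)/(2L)=-0.0428
  θ1 = atan2(B,A) + arccos(C/0.4610) = 0.2618
arm 2 (φ=120.0°): x'=-0.1153, y'=0.0868
  A cos θ + B sin θ = C:  0.1753·cos θ + -0.4544·sin θ = -0.0753
  γ=atan2(-0.4544,0.1753)=-1.2027;  ψ=arccos(-0.1547)=1.7261;  θ2=γ+ψ≈0.5234
φ3=240.0° → target in arm frame (0.1328, 0.0564)
  e−x'=-0.0728;  (l²−L²−(e−x')²−y'²−z²)/2L = 0.0073
  √(A²+B²)=0.4602;  θ3 = -1.7296+1.5549 ≈ -0.1747

θ₁ = 0.2618, θ₂ = 0.5234, θ₃ = -0.1747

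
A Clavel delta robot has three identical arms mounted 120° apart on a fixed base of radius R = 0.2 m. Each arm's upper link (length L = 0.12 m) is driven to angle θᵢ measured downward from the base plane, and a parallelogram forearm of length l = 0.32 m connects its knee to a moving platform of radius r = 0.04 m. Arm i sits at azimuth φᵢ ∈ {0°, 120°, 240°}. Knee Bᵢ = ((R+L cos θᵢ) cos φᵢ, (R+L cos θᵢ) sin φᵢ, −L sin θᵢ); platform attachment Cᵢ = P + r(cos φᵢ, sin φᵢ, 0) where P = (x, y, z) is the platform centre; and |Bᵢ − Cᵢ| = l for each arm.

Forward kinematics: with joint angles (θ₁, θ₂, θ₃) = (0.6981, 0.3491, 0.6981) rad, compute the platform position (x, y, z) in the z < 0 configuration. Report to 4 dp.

S1 = (0.2519·cos0.0°, 0.2519·sin0.0°, -0.0771) = (0.2519, 0.0000, -0.0771)
φ2=120.0°: virtual centre (-0.1364, 0.2362, -0.0410), radius l
S3 = (0.2519·cos240.0°, 0.2519·sin240.0°, -0.0771) = (-0.1260, -0.2182, -0.0771)
eliminate P² terms by subtracting sphere 1 from 2 and 3
plane₁₂: -0.7766x+0.4724y+0.0722z = 0.0067
det = 0.6959;  x = -0.0042+0.0453z,  y = 0.0072+-0.0784z
quadratic in z: (1.0082)z²+(0.1300)z+(-0.0308)=0, √Δ=0.3757 → z ∈ {-0.2508, 0.1219}; z = -0.2508 (taking z<0)
x = -0.0155, y = 0.0269

(-0.0155, 0.0269, -0.2508)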